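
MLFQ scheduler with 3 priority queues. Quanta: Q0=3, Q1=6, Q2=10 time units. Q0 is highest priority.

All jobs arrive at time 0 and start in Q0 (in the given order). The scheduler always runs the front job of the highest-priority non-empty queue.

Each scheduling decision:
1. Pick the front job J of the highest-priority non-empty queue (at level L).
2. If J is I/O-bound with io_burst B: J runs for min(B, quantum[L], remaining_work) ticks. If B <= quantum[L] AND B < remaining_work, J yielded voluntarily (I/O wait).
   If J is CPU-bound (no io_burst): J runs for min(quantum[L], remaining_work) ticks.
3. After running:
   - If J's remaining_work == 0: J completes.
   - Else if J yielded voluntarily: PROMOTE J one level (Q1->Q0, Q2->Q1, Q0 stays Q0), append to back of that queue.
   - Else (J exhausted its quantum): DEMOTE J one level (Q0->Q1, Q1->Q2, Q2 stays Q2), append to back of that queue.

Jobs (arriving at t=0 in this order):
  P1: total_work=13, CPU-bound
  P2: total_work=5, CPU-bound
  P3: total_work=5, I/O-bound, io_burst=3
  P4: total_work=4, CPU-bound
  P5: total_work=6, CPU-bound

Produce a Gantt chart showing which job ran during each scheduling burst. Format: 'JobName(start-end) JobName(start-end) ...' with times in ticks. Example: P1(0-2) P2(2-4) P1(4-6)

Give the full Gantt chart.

t=0-3: P1@Q0 runs 3, rem=10, quantum used, demote→Q1. Q0=[P2,P3,P4,P5] Q1=[P1] Q2=[]
t=3-6: P2@Q0 runs 3, rem=2, quantum used, demote→Q1. Q0=[P3,P4,P5] Q1=[P1,P2] Q2=[]
t=6-9: P3@Q0 runs 3, rem=2, I/O yield, promote→Q0. Q0=[P4,P5,P3] Q1=[P1,P2] Q2=[]
t=9-12: P4@Q0 runs 3, rem=1, quantum used, demote→Q1. Q0=[P5,P3] Q1=[P1,P2,P4] Q2=[]
t=12-15: P5@Q0 runs 3, rem=3, quantum used, demote→Q1. Q0=[P3] Q1=[P1,P2,P4,P5] Q2=[]
t=15-17: P3@Q0 runs 2, rem=0, completes. Q0=[] Q1=[P1,P2,P4,P5] Q2=[]
t=17-23: P1@Q1 runs 6, rem=4, quantum used, demote→Q2. Q0=[] Q1=[P2,P4,P5] Q2=[P1]
t=23-25: P2@Q1 runs 2, rem=0, completes. Q0=[] Q1=[P4,P5] Q2=[P1]
t=25-26: P4@Q1 runs 1, rem=0, completes. Q0=[] Q1=[P5] Q2=[P1]
t=26-29: P5@Q1 runs 3, rem=0, completes. Q0=[] Q1=[] Q2=[P1]
t=29-33: P1@Q2 runs 4, rem=0, completes. Q0=[] Q1=[] Q2=[]

Answer: P1(0-3) P2(3-6) P3(6-9) P4(9-12) P5(12-15) P3(15-17) P1(17-23) P2(23-25) P4(25-26) P5(26-29) P1(29-33)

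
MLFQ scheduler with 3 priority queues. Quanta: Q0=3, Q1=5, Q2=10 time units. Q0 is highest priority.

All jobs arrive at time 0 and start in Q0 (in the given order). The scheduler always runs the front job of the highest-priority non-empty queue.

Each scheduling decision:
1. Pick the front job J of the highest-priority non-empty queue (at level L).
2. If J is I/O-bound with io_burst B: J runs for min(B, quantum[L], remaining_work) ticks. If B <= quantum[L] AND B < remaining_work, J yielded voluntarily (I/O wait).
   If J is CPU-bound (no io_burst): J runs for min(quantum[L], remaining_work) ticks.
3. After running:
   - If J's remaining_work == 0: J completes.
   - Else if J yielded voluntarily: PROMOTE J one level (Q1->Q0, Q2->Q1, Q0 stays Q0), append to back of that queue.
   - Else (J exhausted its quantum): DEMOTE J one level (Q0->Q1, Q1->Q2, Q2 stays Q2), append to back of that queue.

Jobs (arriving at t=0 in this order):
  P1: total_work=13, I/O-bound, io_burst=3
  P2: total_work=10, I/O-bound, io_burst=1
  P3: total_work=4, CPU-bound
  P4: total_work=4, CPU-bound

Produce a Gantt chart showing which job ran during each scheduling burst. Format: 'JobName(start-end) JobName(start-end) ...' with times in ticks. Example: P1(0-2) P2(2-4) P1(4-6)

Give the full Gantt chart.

t=0-3: P1@Q0 runs 3, rem=10, I/O yield, promote→Q0. Q0=[P2,P3,P4,P1] Q1=[] Q2=[]
t=3-4: P2@Q0 runs 1, rem=9, I/O yield, promote→Q0. Q0=[P3,P4,P1,P2] Q1=[] Q2=[]
t=4-7: P3@Q0 runs 3, rem=1, quantum used, demote→Q1. Q0=[P4,P1,P2] Q1=[P3] Q2=[]
t=7-10: P4@Q0 runs 3, rem=1, quantum used, demote→Q1. Q0=[P1,P2] Q1=[P3,P4] Q2=[]
t=10-13: P1@Q0 runs 3, rem=7, I/O yield, promote→Q0. Q0=[P2,P1] Q1=[P3,P4] Q2=[]
t=13-14: P2@Q0 runs 1, rem=8, I/O yield, promote→Q0. Q0=[P1,P2] Q1=[P3,P4] Q2=[]
t=14-17: P1@Q0 runs 3, rem=4, I/O yield, promote→Q0. Q0=[P2,P1] Q1=[P3,P4] Q2=[]
t=17-18: P2@Q0 runs 1, rem=7, I/O yield, promote→Q0. Q0=[P1,P2] Q1=[P3,P4] Q2=[]
t=18-21: P1@Q0 runs 3, rem=1, I/O yield, promote→Q0. Q0=[P2,P1] Q1=[P3,P4] Q2=[]
t=21-22: P2@Q0 runs 1, rem=6, I/O yield, promote→Q0. Q0=[P1,P2] Q1=[P3,P4] Q2=[]
t=22-23: P1@Q0 runs 1, rem=0, completes. Q0=[P2] Q1=[P3,P4] Q2=[]
t=23-24: P2@Q0 runs 1, rem=5, I/O yield, promote→Q0. Q0=[P2] Q1=[P3,P4] Q2=[]
t=24-25: P2@Q0 runs 1, rem=4, I/O yield, promote→Q0. Q0=[P2] Q1=[P3,P4] Q2=[]
t=25-26: P2@Q0 runs 1, rem=3, I/O yield, promote→Q0. Q0=[P2] Q1=[P3,P4] Q2=[]
t=26-27: P2@Q0 runs 1, rem=2, I/O yield, promote→Q0. Q0=[P2] Q1=[P3,P4] Q2=[]
t=27-28: P2@Q0 runs 1, rem=1, I/O yield, promote→Q0. Q0=[P2] Q1=[P3,P4] Q2=[]
t=28-29: P2@Q0 runs 1, rem=0, completes. Q0=[] Q1=[P3,P4] Q2=[]
t=29-30: P3@Q1 runs 1, rem=0, completes. Q0=[] Q1=[P4] Q2=[]
t=30-31: P4@Q1 runs 1, rem=0, completes. Q0=[] Q1=[] Q2=[]

Answer: P1(0-3) P2(3-4) P3(4-7) P4(7-10) P1(10-13) P2(13-14) P1(14-17) P2(17-18) P1(18-21) P2(21-22) P1(22-23) P2(23-24) P2(24-25) P2(25-26) P2(26-27) P2(27-28) P2(28-29) P3(29-30) P4(30-31)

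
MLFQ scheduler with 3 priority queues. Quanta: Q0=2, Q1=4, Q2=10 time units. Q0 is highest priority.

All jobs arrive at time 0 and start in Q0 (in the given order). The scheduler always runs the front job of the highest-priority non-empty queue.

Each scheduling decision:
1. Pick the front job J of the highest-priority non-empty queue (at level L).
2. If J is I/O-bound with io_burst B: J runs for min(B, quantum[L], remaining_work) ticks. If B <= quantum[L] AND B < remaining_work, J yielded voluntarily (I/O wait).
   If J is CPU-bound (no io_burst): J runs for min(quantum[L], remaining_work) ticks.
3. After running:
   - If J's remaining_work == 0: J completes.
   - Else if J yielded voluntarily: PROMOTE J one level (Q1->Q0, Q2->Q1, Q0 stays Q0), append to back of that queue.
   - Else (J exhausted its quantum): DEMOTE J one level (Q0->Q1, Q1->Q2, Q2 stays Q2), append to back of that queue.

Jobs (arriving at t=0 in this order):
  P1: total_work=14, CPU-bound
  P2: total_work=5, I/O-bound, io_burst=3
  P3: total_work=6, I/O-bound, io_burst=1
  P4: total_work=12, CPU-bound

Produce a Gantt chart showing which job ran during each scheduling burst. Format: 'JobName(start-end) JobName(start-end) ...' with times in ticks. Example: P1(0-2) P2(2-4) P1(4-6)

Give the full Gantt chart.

t=0-2: P1@Q0 runs 2, rem=12, quantum used, demote→Q1. Q0=[P2,P3,P4] Q1=[P1] Q2=[]
t=2-4: P2@Q0 runs 2, rem=3, quantum used, demote→Q1. Q0=[P3,P4] Q1=[P1,P2] Q2=[]
t=4-5: P3@Q0 runs 1, rem=5, I/O yield, promote→Q0. Q0=[P4,P3] Q1=[P1,P2] Q2=[]
t=5-7: P4@Q0 runs 2, rem=10, quantum used, demote→Q1. Q0=[P3] Q1=[P1,P2,P4] Q2=[]
t=7-8: P3@Q0 runs 1, rem=4, I/O yield, promote→Q0. Q0=[P3] Q1=[P1,P2,P4] Q2=[]
t=8-9: P3@Q0 runs 1, rem=3, I/O yield, promote→Q0. Q0=[P3] Q1=[P1,P2,P4] Q2=[]
t=9-10: P3@Q0 runs 1, rem=2, I/O yield, promote→Q0. Q0=[P3] Q1=[P1,P2,P4] Q2=[]
t=10-11: P3@Q0 runs 1, rem=1, I/O yield, promote→Q0. Q0=[P3] Q1=[P1,P2,P4] Q2=[]
t=11-12: P3@Q0 runs 1, rem=0, completes. Q0=[] Q1=[P1,P2,P4] Q2=[]
t=12-16: P1@Q1 runs 4, rem=8, quantum used, demote→Q2. Q0=[] Q1=[P2,P4] Q2=[P1]
t=16-19: P2@Q1 runs 3, rem=0, completes. Q0=[] Q1=[P4] Q2=[P1]
t=19-23: P4@Q1 runs 4, rem=6, quantum used, demote→Q2. Q0=[] Q1=[] Q2=[P1,P4]
t=23-31: P1@Q2 runs 8, rem=0, completes. Q0=[] Q1=[] Q2=[P4]
t=31-37: P4@Q2 runs 6, rem=0, completes. Q0=[] Q1=[] Q2=[]

Answer: P1(0-2) P2(2-4) P3(4-5) P4(5-7) P3(7-8) P3(8-9) P3(9-10) P3(10-11) P3(11-12) P1(12-16) P2(16-19) P4(19-23) P1(23-31) P4(31-37)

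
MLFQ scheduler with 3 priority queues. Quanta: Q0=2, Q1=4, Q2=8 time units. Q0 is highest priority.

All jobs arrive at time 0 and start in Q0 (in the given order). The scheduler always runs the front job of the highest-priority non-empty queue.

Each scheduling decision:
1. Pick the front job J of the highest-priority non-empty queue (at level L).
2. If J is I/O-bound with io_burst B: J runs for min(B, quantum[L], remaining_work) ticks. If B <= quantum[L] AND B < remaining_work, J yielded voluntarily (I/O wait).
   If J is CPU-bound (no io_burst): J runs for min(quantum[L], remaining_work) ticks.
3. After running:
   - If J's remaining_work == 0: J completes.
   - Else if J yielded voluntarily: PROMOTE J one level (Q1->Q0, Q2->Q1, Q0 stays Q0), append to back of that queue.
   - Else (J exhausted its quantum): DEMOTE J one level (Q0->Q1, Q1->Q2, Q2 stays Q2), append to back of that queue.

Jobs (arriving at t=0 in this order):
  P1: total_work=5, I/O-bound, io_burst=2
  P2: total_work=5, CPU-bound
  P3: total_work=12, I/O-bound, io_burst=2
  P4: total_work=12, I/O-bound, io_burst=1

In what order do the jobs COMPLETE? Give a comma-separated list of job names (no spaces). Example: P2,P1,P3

t=0-2: P1@Q0 runs 2, rem=3, I/O yield, promote→Q0. Q0=[P2,P3,P4,P1] Q1=[] Q2=[]
t=2-4: P2@Q0 runs 2, rem=3, quantum used, demote→Q1. Q0=[P3,P4,P1] Q1=[P2] Q2=[]
t=4-6: P3@Q0 runs 2, rem=10, I/O yield, promote→Q0. Q0=[P4,P1,P3] Q1=[P2] Q2=[]
t=6-7: P4@Q0 runs 1, rem=11, I/O yield, promote→Q0. Q0=[P1,P3,P4] Q1=[P2] Q2=[]
t=7-9: P1@Q0 runs 2, rem=1, I/O yield, promote→Q0. Q0=[P3,P4,P1] Q1=[P2] Q2=[]
t=9-11: P3@Q0 runs 2, rem=8, I/O yield, promote→Q0. Q0=[P4,P1,P3] Q1=[P2] Q2=[]
t=11-12: P4@Q0 runs 1, rem=10, I/O yield, promote→Q0. Q0=[P1,P3,P4] Q1=[P2] Q2=[]
t=12-13: P1@Q0 runs 1, rem=0, completes. Q0=[P3,P4] Q1=[P2] Q2=[]
t=13-15: P3@Q0 runs 2, rem=6, I/O yield, promote→Q0. Q0=[P4,P3] Q1=[P2] Q2=[]
t=15-16: P4@Q0 runs 1, rem=9, I/O yield, promote→Q0. Q0=[P3,P4] Q1=[P2] Q2=[]
t=16-18: P3@Q0 runs 2, rem=4, I/O yield, promote→Q0. Q0=[P4,P3] Q1=[P2] Q2=[]
t=18-19: P4@Q0 runs 1, rem=8, I/O yield, promote→Q0. Q0=[P3,P4] Q1=[P2] Q2=[]
t=19-21: P3@Q0 runs 2, rem=2, I/O yield, promote→Q0. Q0=[P4,P3] Q1=[P2] Q2=[]
t=21-22: P4@Q0 runs 1, rem=7, I/O yield, promote→Q0. Q0=[P3,P4] Q1=[P2] Q2=[]
t=22-24: P3@Q0 runs 2, rem=0, completes. Q0=[P4] Q1=[P2] Q2=[]
t=24-25: P4@Q0 runs 1, rem=6, I/O yield, promote→Q0. Q0=[P4] Q1=[P2] Q2=[]
t=25-26: P4@Q0 runs 1, rem=5, I/O yield, promote→Q0. Q0=[P4] Q1=[P2] Q2=[]
t=26-27: P4@Q0 runs 1, rem=4, I/O yield, promote→Q0. Q0=[P4] Q1=[P2] Q2=[]
t=27-28: P4@Q0 runs 1, rem=3, I/O yield, promote→Q0. Q0=[P4] Q1=[P2] Q2=[]
t=28-29: P4@Q0 runs 1, rem=2, I/O yield, promote→Q0. Q0=[P4] Q1=[P2] Q2=[]
t=29-30: P4@Q0 runs 1, rem=1, I/O yield, promote→Q0. Q0=[P4] Q1=[P2] Q2=[]
t=30-31: P4@Q0 runs 1, rem=0, completes. Q0=[] Q1=[P2] Q2=[]
t=31-34: P2@Q1 runs 3, rem=0, completes. Q0=[] Q1=[] Q2=[]

Answer: P1,P3,P4,P2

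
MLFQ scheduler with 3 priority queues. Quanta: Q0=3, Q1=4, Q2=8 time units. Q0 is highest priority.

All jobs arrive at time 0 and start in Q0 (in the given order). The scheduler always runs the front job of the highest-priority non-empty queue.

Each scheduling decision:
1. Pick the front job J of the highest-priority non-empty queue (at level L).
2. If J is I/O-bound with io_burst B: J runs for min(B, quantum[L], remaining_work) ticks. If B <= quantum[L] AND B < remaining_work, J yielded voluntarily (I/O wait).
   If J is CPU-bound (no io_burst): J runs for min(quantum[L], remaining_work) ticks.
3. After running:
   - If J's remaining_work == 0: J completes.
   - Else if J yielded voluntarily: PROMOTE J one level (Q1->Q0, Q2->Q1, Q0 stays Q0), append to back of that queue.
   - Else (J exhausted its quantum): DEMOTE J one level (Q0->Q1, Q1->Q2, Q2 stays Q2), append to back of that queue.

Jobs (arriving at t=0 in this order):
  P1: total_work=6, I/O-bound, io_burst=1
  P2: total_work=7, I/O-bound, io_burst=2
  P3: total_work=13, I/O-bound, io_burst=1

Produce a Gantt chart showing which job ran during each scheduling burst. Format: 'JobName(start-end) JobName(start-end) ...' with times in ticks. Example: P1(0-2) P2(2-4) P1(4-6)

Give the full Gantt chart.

t=0-1: P1@Q0 runs 1, rem=5, I/O yield, promote→Q0. Q0=[P2,P3,P1] Q1=[] Q2=[]
t=1-3: P2@Q0 runs 2, rem=5, I/O yield, promote→Q0. Q0=[P3,P1,P2] Q1=[] Q2=[]
t=3-4: P3@Q0 runs 1, rem=12, I/O yield, promote→Q0. Q0=[P1,P2,P3] Q1=[] Q2=[]
t=4-5: P1@Q0 runs 1, rem=4, I/O yield, promote→Q0. Q0=[P2,P3,P1] Q1=[] Q2=[]
t=5-7: P2@Q0 runs 2, rem=3, I/O yield, promote→Q0. Q0=[P3,P1,P2] Q1=[] Q2=[]
t=7-8: P3@Q0 runs 1, rem=11, I/O yield, promote→Q0. Q0=[P1,P2,P3] Q1=[] Q2=[]
t=8-9: P1@Q0 runs 1, rem=3, I/O yield, promote→Q0. Q0=[P2,P3,P1] Q1=[] Q2=[]
t=9-11: P2@Q0 runs 2, rem=1, I/O yield, promote→Q0. Q0=[P3,P1,P2] Q1=[] Q2=[]
t=11-12: P3@Q0 runs 1, rem=10, I/O yield, promote→Q0. Q0=[P1,P2,P3] Q1=[] Q2=[]
t=12-13: P1@Q0 runs 1, rem=2, I/O yield, promote→Q0. Q0=[P2,P3,P1] Q1=[] Q2=[]
t=13-14: P2@Q0 runs 1, rem=0, completes. Q0=[P3,P1] Q1=[] Q2=[]
t=14-15: P3@Q0 runs 1, rem=9, I/O yield, promote→Q0. Q0=[P1,P3] Q1=[] Q2=[]
t=15-16: P1@Q0 runs 1, rem=1, I/O yield, promote→Q0. Q0=[P3,P1] Q1=[] Q2=[]
t=16-17: P3@Q0 runs 1, rem=8, I/O yield, promote→Q0. Q0=[P1,P3] Q1=[] Q2=[]
t=17-18: P1@Q0 runs 1, rem=0, completes. Q0=[P3] Q1=[] Q2=[]
t=18-19: P3@Q0 runs 1, rem=7, I/O yield, promote→Q0. Q0=[P3] Q1=[] Q2=[]
t=19-20: P3@Q0 runs 1, rem=6, I/O yield, promote→Q0. Q0=[P3] Q1=[] Q2=[]
t=20-21: P3@Q0 runs 1, rem=5, I/O yield, promote→Q0. Q0=[P3] Q1=[] Q2=[]
t=21-22: P3@Q0 runs 1, rem=4, I/O yield, promote→Q0. Q0=[P3] Q1=[] Q2=[]
t=22-23: P3@Q0 runs 1, rem=3, I/O yield, promote→Q0. Q0=[P3] Q1=[] Q2=[]
t=23-24: P3@Q0 runs 1, rem=2, I/O yield, promote→Q0. Q0=[P3] Q1=[] Q2=[]
t=24-25: P3@Q0 runs 1, rem=1, I/O yield, promote→Q0. Q0=[P3] Q1=[] Q2=[]
t=25-26: P3@Q0 runs 1, rem=0, completes. Q0=[] Q1=[] Q2=[]

Answer: P1(0-1) P2(1-3) P3(3-4) P1(4-5) P2(5-7) P3(7-8) P1(8-9) P2(9-11) P3(11-12) P1(12-13) P2(13-14) P3(14-15) P1(15-16) P3(16-17) P1(17-18) P3(18-19) P3(19-20) P3(20-21) P3(21-22) P3(22-23) P3(23-24) P3(24-25) P3(25-26)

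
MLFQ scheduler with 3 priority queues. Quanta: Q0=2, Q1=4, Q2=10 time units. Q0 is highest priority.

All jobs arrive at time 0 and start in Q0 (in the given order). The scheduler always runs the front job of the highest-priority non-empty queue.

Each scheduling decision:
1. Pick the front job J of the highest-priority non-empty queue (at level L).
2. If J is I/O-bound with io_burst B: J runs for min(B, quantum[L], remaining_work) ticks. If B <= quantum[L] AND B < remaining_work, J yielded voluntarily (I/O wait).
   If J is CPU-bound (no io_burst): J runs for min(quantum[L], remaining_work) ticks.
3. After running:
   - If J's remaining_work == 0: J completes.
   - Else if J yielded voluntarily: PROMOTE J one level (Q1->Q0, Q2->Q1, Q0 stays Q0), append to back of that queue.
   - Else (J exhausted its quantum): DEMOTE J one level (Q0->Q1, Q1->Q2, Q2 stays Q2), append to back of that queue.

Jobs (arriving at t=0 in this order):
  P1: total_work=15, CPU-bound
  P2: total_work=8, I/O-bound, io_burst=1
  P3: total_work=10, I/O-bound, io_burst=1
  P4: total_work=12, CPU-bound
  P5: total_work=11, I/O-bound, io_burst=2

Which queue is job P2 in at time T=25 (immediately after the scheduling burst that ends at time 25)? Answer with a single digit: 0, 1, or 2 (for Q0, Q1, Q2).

t=0-2: P1@Q0 runs 2, rem=13, quantum used, demote→Q1. Q0=[P2,P3,P4,P5] Q1=[P1] Q2=[]
t=2-3: P2@Q0 runs 1, rem=7, I/O yield, promote→Q0. Q0=[P3,P4,P5,P2] Q1=[P1] Q2=[]
t=3-4: P3@Q0 runs 1, rem=9, I/O yield, promote→Q0. Q0=[P4,P5,P2,P3] Q1=[P1] Q2=[]
t=4-6: P4@Q0 runs 2, rem=10, quantum used, demote→Q1. Q0=[P5,P2,P3] Q1=[P1,P4] Q2=[]
t=6-8: P5@Q0 runs 2, rem=9, I/O yield, promote→Q0. Q0=[P2,P3,P5] Q1=[P1,P4] Q2=[]
t=8-9: P2@Q0 runs 1, rem=6, I/O yield, promote→Q0. Q0=[P3,P5,P2] Q1=[P1,P4] Q2=[]
t=9-10: P3@Q0 runs 1, rem=8, I/O yield, promote→Q0. Q0=[P5,P2,P3] Q1=[P1,P4] Q2=[]
t=10-12: P5@Q0 runs 2, rem=7, I/O yield, promote→Q0. Q0=[P2,P3,P5] Q1=[P1,P4] Q2=[]
t=12-13: P2@Q0 runs 1, rem=5, I/O yield, promote→Q0. Q0=[P3,P5,P2] Q1=[P1,P4] Q2=[]
t=13-14: P3@Q0 runs 1, rem=7, I/O yield, promote→Q0. Q0=[P5,P2,P3] Q1=[P1,P4] Q2=[]
t=14-16: P5@Q0 runs 2, rem=5, I/O yield, promote→Q0. Q0=[P2,P3,P5] Q1=[P1,P4] Q2=[]
t=16-17: P2@Q0 runs 1, rem=4, I/O yield, promote→Q0. Q0=[P3,P5,P2] Q1=[P1,P4] Q2=[]
t=17-18: P3@Q0 runs 1, rem=6, I/O yield, promote→Q0. Q0=[P5,P2,P3] Q1=[P1,P4] Q2=[]
t=18-20: P5@Q0 runs 2, rem=3, I/O yield, promote→Q0. Q0=[P2,P3,P5] Q1=[P1,P4] Q2=[]
t=20-21: P2@Q0 runs 1, rem=3, I/O yield, promote→Q0. Q0=[P3,P5,P2] Q1=[P1,P4] Q2=[]
t=21-22: P3@Q0 runs 1, rem=5, I/O yield, promote→Q0. Q0=[P5,P2,P3] Q1=[P1,P4] Q2=[]
t=22-24: P5@Q0 runs 2, rem=1, I/O yield, promote→Q0. Q0=[P2,P3,P5] Q1=[P1,P4] Q2=[]
t=24-25: P2@Q0 runs 1, rem=2, I/O yield, promote→Q0. Q0=[P3,P5,P2] Q1=[P1,P4] Q2=[]
t=25-26: P3@Q0 runs 1, rem=4, I/O yield, promote→Q0. Q0=[P5,P2,P3] Q1=[P1,P4] Q2=[]
t=26-27: P5@Q0 runs 1, rem=0, completes. Q0=[P2,P3] Q1=[P1,P4] Q2=[]
t=27-28: P2@Q0 runs 1, rem=1, I/O yield, promote→Q0. Q0=[P3,P2] Q1=[P1,P4] Q2=[]
t=28-29: P3@Q0 runs 1, rem=3, I/O yield, promote→Q0. Q0=[P2,P3] Q1=[P1,P4] Q2=[]
t=29-30: P2@Q0 runs 1, rem=0, completes. Q0=[P3] Q1=[P1,P4] Q2=[]
t=30-31: P3@Q0 runs 1, rem=2, I/O yield, promote→Q0. Q0=[P3] Q1=[P1,P4] Q2=[]
t=31-32: P3@Q0 runs 1, rem=1, I/O yield, promote→Q0. Q0=[P3] Q1=[P1,P4] Q2=[]
t=32-33: P3@Q0 runs 1, rem=0, completes. Q0=[] Q1=[P1,P4] Q2=[]
t=33-37: P1@Q1 runs 4, rem=9, quantum used, demote→Q2. Q0=[] Q1=[P4] Q2=[P1]
t=37-41: P4@Q1 runs 4, rem=6, quantum used, demote→Q2. Q0=[] Q1=[] Q2=[P1,P4]
t=41-50: P1@Q2 runs 9, rem=0, completes. Q0=[] Q1=[] Q2=[P4]
t=50-56: P4@Q2 runs 6, rem=0, completes. Q0=[] Q1=[] Q2=[]

Answer: 0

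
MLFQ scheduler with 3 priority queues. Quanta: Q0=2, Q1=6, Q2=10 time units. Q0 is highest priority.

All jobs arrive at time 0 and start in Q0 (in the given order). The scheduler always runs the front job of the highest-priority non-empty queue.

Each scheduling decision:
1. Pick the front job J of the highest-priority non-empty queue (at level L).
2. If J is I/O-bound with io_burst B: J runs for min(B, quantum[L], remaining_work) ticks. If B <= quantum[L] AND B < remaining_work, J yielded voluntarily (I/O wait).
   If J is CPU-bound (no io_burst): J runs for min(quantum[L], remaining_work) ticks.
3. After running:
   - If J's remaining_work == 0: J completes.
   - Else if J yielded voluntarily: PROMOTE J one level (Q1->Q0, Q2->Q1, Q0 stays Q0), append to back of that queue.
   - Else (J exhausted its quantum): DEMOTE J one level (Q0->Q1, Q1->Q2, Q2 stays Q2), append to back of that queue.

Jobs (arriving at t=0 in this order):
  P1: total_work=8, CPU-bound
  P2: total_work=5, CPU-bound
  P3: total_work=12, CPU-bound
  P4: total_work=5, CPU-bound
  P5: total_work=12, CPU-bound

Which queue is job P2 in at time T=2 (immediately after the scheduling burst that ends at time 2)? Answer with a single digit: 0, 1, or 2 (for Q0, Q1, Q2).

Answer: 0

Derivation:
t=0-2: P1@Q0 runs 2, rem=6, quantum used, demote→Q1. Q0=[P2,P3,P4,P5] Q1=[P1] Q2=[]
t=2-4: P2@Q0 runs 2, rem=3, quantum used, demote→Q1. Q0=[P3,P4,P5] Q1=[P1,P2] Q2=[]
t=4-6: P3@Q0 runs 2, rem=10, quantum used, demote→Q1. Q0=[P4,P5] Q1=[P1,P2,P3] Q2=[]
t=6-8: P4@Q0 runs 2, rem=3, quantum used, demote→Q1. Q0=[P5] Q1=[P1,P2,P3,P4] Q2=[]
t=8-10: P5@Q0 runs 2, rem=10, quantum used, demote→Q1. Q0=[] Q1=[P1,P2,P3,P4,P5] Q2=[]
t=10-16: P1@Q1 runs 6, rem=0, completes. Q0=[] Q1=[P2,P3,P4,P5] Q2=[]
t=16-19: P2@Q1 runs 3, rem=0, completes. Q0=[] Q1=[P3,P4,P5] Q2=[]
t=19-25: P3@Q1 runs 6, rem=4, quantum used, demote→Q2. Q0=[] Q1=[P4,P5] Q2=[P3]
t=25-28: P4@Q1 runs 3, rem=0, completes. Q0=[] Q1=[P5] Q2=[P3]
t=28-34: P5@Q1 runs 6, rem=4, quantum used, demote→Q2. Q0=[] Q1=[] Q2=[P3,P5]
t=34-38: P3@Q2 runs 4, rem=0, completes. Q0=[] Q1=[] Q2=[P5]
t=38-42: P5@Q2 runs 4, rem=0, completes. Q0=[] Q1=[] Q2=[]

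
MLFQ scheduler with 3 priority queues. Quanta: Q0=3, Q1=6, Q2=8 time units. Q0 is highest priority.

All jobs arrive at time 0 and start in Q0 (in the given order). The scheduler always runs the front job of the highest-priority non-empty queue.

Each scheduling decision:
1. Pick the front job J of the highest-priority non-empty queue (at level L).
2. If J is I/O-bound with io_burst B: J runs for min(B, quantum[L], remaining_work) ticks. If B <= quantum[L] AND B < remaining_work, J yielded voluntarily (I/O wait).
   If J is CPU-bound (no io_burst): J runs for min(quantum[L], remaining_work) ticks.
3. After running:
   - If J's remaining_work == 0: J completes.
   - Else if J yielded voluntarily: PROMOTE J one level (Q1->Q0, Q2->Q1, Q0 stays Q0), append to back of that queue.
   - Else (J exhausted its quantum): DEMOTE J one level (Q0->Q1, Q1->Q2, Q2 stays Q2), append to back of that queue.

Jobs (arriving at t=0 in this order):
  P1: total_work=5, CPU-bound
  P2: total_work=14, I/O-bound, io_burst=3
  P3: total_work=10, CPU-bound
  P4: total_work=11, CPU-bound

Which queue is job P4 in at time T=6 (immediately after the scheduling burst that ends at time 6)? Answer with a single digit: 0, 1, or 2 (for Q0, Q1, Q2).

Answer: 0

Derivation:
t=0-3: P1@Q0 runs 3, rem=2, quantum used, demote→Q1. Q0=[P2,P3,P4] Q1=[P1] Q2=[]
t=3-6: P2@Q0 runs 3, rem=11, I/O yield, promote→Q0. Q0=[P3,P4,P2] Q1=[P1] Q2=[]
t=6-9: P3@Q0 runs 3, rem=7, quantum used, demote→Q1. Q0=[P4,P2] Q1=[P1,P3] Q2=[]
t=9-12: P4@Q0 runs 3, rem=8, quantum used, demote→Q1. Q0=[P2] Q1=[P1,P3,P4] Q2=[]
t=12-15: P2@Q0 runs 3, rem=8, I/O yield, promote→Q0. Q0=[P2] Q1=[P1,P3,P4] Q2=[]
t=15-18: P2@Q0 runs 3, rem=5, I/O yield, promote→Q0. Q0=[P2] Q1=[P1,P3,P4] Q2=[]
t=18-21: P2@Q0 runs 3, rem=2, I/O yield, promote→Q0. Q0=[P2] Q1=[P1,P3,P4] Q2=[]
t=21-23: P2@Q0 runs 2, rem=0, completes. Q0=[] Q1=[P1,P3,P4] Q2=[]
t=23-25: P1@Q1 runs 2, rem=0, completes. Q0=[] Q1=[P3,P4] Q2=[]
t=25-31: P3@Q1 runs 6, rem=1, quantum used, demote→Q2. Q0=[] Q1=[P4] Q2=[P3]
t=31-37: P4@Q1 runs 6, rem=2, quantum used, demote→Q2. Q0=[] Q1=[] Q2=[P3,P4]
t=37-38: P3@Q2 runs 1, rem=0, completes. Q0=[] Q1=[] Q2=[P4]
t=38-40: P4@Q2 runs 2, rem=0, completes. Q0=[] Q1=[] Q2=[]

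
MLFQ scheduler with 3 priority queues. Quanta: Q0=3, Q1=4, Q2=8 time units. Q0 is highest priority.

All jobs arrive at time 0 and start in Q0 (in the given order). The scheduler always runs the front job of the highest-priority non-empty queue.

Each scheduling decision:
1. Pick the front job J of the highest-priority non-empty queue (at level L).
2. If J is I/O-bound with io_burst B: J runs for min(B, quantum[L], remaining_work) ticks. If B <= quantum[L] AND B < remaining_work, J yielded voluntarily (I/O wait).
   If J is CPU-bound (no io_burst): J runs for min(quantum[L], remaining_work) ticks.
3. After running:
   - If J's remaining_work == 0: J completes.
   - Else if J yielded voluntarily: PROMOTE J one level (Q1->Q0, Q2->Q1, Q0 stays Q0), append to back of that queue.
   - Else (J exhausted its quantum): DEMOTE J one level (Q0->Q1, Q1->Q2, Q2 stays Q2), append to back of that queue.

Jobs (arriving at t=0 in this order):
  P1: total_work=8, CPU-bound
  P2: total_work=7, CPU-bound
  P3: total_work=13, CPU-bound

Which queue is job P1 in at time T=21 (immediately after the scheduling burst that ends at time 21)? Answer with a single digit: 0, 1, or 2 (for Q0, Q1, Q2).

Answer: 2

Derivation:
t=0-3: P1@Q0 runs 3, rem=5, quantum used, demote→Q1. Q0=[P2,P3] Q1=[P1] Q2=[]
t=3-6: P2@Q0 runs 3, rem=4, quantum used, demote→Q1. Q0=[P3] Q1=[P1,P2] Q2=[]
t=6-9: P3@Q0 runs 3, rem=10, quantum used, demote→Q1. Q0=[] Q1=[P1,P2,P3] Q2=[]
t=9-13: P1@Q1 runs 4, rem=1, quantum used, demote→Q2. Q0=[] Q1=[P2,P3] Q2=[P1]
t=13-17: P2@Q1 runs 4, rem=0, completes. Q0=[] Q1=[P3] Q2=[P1]
t=17-21: P3@Q1 runs 4, rem=6, quantum used, demote→Q2. Q0=[] Q1=[] Q2=[P1,P3]
t=21-22: P1@Q2 runs 1, rem=0, completes. Q0=[] Q1=[] Q2=[P3]
t=22-28: P3@Q2 runs 6, rem=0, completes. Q0=[] Q1=[] Q2=[]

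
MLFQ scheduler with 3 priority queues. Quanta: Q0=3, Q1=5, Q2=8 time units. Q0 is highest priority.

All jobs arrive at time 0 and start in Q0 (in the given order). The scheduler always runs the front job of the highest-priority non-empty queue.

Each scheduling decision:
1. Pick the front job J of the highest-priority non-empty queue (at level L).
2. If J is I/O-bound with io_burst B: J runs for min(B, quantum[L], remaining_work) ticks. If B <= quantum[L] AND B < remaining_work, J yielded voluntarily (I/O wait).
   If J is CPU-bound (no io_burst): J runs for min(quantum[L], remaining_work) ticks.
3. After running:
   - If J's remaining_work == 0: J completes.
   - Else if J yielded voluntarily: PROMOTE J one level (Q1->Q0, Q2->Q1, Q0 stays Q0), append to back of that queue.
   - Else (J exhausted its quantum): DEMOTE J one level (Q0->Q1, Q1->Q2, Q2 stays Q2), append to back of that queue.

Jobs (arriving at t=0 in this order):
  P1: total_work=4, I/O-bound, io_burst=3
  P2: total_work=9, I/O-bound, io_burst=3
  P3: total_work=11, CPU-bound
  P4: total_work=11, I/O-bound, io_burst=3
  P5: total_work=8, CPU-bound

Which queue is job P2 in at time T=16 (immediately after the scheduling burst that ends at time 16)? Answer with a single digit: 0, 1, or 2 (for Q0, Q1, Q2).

t=0-3: P1@Q0 runs 3, rem=1, I/O yield, promote→Q0. Q0=[P2,P3,P4,P5,P1] Q1=[] Q2=[]
t=3-6: P2@Q0 runs 3, rem=6, I/O yield, promote→Q0. Q0=[P3,P4,P5,P1,P2] Q1=[] Q2=[]
t=6-9: P3@Q0 runs 3, rem=8, quantum used, demote→Q1. Q0=[P4,P5,P1,P2] Q1=[P3] Q2=[]
t=9-12: P4@Q0 runs 3, rem=8, I/O yield, promote→Q0. Q0=[P5,P1,P2,P4] Q1=[P3] Q2=[]
t=12-15: P5@Q0 runs 3, rem=5, quantum used, demote→Q1. Q0=[P1,P2,P4] Q1=[P3,P5] Q2=[]
t=15-16: P1@Q0 runs 1, rem=0, completes. Q0=[P2,P4] Q1=[P3,P5] Q2=[]
t=16-19: P2@Q0 runs 3, rem=3, I/O yield, promote→Q0. Q0=[P4,P2] Q1=[P3,P5] Q2=[]
t=19-22: P4@Q0 runs 3, rem=5, I/O yield, promote→Q0. Q0=[P2,P4] Q1=[P3,P5] Q2=[]
t=22-25: P2@Q0 runs 3, rem=0, completes. Q0=[P4] Q1=[P3,P5] Q2=[]
t=25-28: P4@Q0 runs 3, rem=2, I/O yield, promote→Q0. Q0=[P4] Q1=[P3,P5] Q2=[]
t=28-30: P4@Q0 runs 2, rem=0, completes. Q0=[] Q1=[P3,P5] Q2=[]
t=30-35: P3@Q1 runs 5, rem=3, quantum used, demote→Q2. Q0=[] Q1=[P5] Q2=[P3]
t=35-40: P5@Q1 runs 5, rem=0, completes. Q0=[] Q1=[] Q2=[P3]
t=40-43: P3@Q2 runs 3, rem=0, completes. Q0=[] Q1=[] Q2=[]

Answer: 0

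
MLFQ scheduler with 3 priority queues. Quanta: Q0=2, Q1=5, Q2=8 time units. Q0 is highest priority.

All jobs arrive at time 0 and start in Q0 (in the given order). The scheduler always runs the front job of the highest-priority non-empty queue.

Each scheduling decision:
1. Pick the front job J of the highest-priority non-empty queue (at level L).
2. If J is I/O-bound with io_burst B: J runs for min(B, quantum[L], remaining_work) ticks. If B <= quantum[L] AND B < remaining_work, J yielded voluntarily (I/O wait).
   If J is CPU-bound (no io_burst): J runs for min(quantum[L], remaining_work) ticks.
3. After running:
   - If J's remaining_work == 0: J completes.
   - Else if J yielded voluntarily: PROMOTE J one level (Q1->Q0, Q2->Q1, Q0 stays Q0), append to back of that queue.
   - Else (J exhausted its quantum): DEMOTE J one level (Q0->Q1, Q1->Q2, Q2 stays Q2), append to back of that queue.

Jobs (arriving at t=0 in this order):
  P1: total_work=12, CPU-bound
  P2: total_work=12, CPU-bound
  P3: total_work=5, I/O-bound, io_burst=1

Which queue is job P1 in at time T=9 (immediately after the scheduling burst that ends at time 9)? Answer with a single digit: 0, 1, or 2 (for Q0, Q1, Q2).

t=0-2: P1@Q0 runs 2, rem=10, quantum used, demote→Q1. Q0=[P2,P3] Q1=[P1] Q2=[]
t=2-4: P2@Q0 runs 2, rem=10, quantum used, demote→Q1. Q0=[P3] Q1=[P1,P2] Q2=[]
t=4-5: P3@Q0 runs 1, rem=4, I/O yield, promote→Q0. Q0=[P3] Q1=[P1,P2] Q2=[]
t=5-6: P3@Q0 runs 1, rem=3, I/O yield, promote→Q0. Q0=[P3] Q1=[P1,P2] Q2=[]
t=6-7: P3@Q0 runs 1, rem=2, I/O yield, promote→Q0. Q0=[P3] Q1=[P1,P2] Q2=[]
t=7-8: P3@Q0 runs 1, rem=1, I/O yield, promote→Q0. Q0=[P3] Q1=[P1,P2] Q2=[]
t=8-9: P3@Q0 runs 1, rem=0, completes. Q0=[] Q1=[P1,P2] Q2=[]
t=9-14: P1@Q1 runs 5, rem=5, quantum used, demote→Q2. Q0=[] Q1=[P2] Q2=[P1]
t=14-19: P2@Q1 runs 5, rem=5, quantum used, demote→Q2. Q0=[] Q1=[] Q2=[P1,P2]
t=19-24: P1@Q2 runs 5, rem=0, completes. Q0=[] Q1=[] Q2=[P2]
t=24-29: P2@Q2 runs 5, rem=0, completes. Q0=[] Q1=[] Q2=[]

Answer: 1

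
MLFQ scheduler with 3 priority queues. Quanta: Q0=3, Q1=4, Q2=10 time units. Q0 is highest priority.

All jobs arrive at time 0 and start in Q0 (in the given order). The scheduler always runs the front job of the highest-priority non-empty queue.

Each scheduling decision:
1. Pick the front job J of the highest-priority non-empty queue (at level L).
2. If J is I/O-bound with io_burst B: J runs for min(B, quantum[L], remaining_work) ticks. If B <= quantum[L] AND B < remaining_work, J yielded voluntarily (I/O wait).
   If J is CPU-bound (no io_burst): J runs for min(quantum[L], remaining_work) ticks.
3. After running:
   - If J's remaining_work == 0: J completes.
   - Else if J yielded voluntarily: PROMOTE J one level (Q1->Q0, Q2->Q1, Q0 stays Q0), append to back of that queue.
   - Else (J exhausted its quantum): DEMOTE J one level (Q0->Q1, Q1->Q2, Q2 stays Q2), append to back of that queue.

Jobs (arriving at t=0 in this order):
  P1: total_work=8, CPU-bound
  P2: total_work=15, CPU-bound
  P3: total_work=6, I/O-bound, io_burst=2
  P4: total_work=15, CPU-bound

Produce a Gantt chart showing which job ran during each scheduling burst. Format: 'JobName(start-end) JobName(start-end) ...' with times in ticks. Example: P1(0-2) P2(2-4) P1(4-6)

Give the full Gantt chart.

Answer: P1(0-3) P2(3-6) P3(6-8) P4(8-11) P3(11-13) P3(13-15) P1(15-19) P2(19-23) P4(23-27) P1(27-28) P2(28-36) P4(36-44)

Derivation:
t=0-3: P1@Q0 runs 3, rem=5, quantum used, demote→Q1. Q0=[P2,P3,P4] Q1=[P1] Q2=[]
t=3-6: P2@Q0 runs 3, rem=12, quantum used, demote→Q1. Q0=[P3,P4] Q1=[P1,P2] Q2=[]
t=6-8: P3@Q0 runs 2, rem=4, I/O yield, promote→Q0. Q0=[P4,P3] Q1=[P1,P2] Q2=[]
t=8-11: P4@Q0 runs 3, rem=12, quantum used, demote→Q1. Q0=[P3] Q1=[P1,P2,P4] Q2=[]
t=11-13: P3@Q0 runs 2, rem=2, I/O yield, promote→Q0. Q0=[P3] Q1=[P1,P2,P4] Q2=[]
t=13-15: P3@Q0 runs 2, rem=0, completes. Q0=[] Q1=[P1,P2,P4] Q2=[]
t=15-19: P1@Q1 runs 4, rem=1, quantum used, demote→Q2. Q0=[] Q1=[P2,P4] Q2=[P1]
t=19-23: P2@Q1 runs 4, rem=8, quantum used, demote→Q2. Q0=[] Q1=[P4] Q2=[P1,P2]
t=23-27: P4@Q1 runs 4, rem=8, quantum used, demote→Q2. Q0=[] Q1=[] Q2=[P1,P2,P4]
t=27-28: P1@Q2 runs 1, rem=0, completes. Q0=[] Q1=[] Q2=[P2,P4]
t=28-36: P2@Q2 runs 8, rem=0, completes. Q0=[] Q1=[] Q2=[P4]
t=36-44: P4@Q2 runs 8, rem=0, completes. Q0=[] Q1=[] Q2=[]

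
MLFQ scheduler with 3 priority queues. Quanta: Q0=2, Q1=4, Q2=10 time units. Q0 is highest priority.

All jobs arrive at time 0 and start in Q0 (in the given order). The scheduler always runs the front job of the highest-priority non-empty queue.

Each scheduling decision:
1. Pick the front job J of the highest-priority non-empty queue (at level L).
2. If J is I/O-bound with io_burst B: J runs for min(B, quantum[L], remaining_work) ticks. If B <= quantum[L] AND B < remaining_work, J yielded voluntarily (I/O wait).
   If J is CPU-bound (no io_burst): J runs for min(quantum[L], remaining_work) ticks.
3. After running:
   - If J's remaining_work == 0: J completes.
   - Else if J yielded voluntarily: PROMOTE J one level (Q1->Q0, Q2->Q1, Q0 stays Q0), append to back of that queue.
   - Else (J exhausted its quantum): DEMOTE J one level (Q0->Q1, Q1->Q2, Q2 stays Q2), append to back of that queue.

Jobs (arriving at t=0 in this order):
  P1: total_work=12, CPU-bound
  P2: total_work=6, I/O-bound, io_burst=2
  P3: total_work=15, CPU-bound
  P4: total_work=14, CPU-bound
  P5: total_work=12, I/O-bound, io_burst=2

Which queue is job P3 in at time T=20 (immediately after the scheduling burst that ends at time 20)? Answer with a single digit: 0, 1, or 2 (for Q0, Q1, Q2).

t=0-2: P1@Q0 runs 2, rem=10, quantum used, demote→Q1. Q0=[P2,P3,P4,P5] Q1=[P1] Q2=[]
t=2-4: P2@Q0 runs 2, rem=4, I/O yield, promote→Q0. Q0=[P3,P4,P5,P2] Q1=[P1] Q2=[]
t=4-6: P3@Q0 runs 2, rem=13, quantum used, demote→Q1. Q0=[P4,P5,P2] Q1=[P1,P3] Q2=[]
t=6-8: P4@Q0 runs 2, rem=12, quantum used, demote→Q1. Q0=[P5,P2] Q1=[P1,P3,P4] Q2=[]
t=8-10: P5@Q0 runs 2, rem=10, I/O yield, promote→Q0. Q0=[P2,P5] Q1=[P1,P3,P4] Q2=[]
t=10-12: P2@Q0 runs 2, rem=2, I/O yield, promote→Q0. Q0=[P5,P2] Q1=[P1,P3,P4] Q2=[]
t=12-14: P5@Q0 runs 2, rem=8, I/O yield, promote→Q0. Q0=[P2,P5] Q1=[P1,P3,P4] Q2=[]
t=14-16: P2@Q0 runs 2, rem=0, completes. Q0=[P5] Q1=[P1,P3,P4] Q2=[]
t=16-18: P5@Q0 runs 2, rem=6, I/O yield, promote→Q0. Q0=[P5] Q1=[P1,P3,P4] Q2=[]
t=18-20: P5@Q0 runs 2, rem=4, I/O yield, promote→Q0. Q0=[P5] Q1=[P1,P3,P4] Q2=[]
t=20-22: P5@Q0 runs 2, rem=2, I/O yield, promote→Q0. Q0=[P5] Q1=[P1,P3,P4] Q2=[]
t=22-24: P5@Q0 runs 2, rem=0, completes. Q0=[] Q1=[P1,P3,P4] Q2=[]
t=24-28: P1@Q1 runs 4, rem=6, quantum used, demote→Q2. Q0=[] Q1=[P3,P4] Q2=[P1]
t=28-32: P3@Q1 runs 4, rem=9, quantum used, demote→Q2. Q0=[] Q1=[P4] Q2=[P1,P3]
t=32-36: P4@Q1 runs 4, rem=8, quantum used, demote→Q2. Q0=[] Q1=[] Q2=[P1,P3,P4]
t=36-42: P1@Q2 runs 6, rem=0, completes. Q0=[] Q1=[] Q2=[P3,P4]
t=42-51: P3@Q2 runs 9, rem=0, completes. Q0=[] Q1=[] Q2=[P4]
t=51-59: P4@Q2 runs 8, rem=0, completes. Q0=[] Q1=[] Q2=[]

Answer: 1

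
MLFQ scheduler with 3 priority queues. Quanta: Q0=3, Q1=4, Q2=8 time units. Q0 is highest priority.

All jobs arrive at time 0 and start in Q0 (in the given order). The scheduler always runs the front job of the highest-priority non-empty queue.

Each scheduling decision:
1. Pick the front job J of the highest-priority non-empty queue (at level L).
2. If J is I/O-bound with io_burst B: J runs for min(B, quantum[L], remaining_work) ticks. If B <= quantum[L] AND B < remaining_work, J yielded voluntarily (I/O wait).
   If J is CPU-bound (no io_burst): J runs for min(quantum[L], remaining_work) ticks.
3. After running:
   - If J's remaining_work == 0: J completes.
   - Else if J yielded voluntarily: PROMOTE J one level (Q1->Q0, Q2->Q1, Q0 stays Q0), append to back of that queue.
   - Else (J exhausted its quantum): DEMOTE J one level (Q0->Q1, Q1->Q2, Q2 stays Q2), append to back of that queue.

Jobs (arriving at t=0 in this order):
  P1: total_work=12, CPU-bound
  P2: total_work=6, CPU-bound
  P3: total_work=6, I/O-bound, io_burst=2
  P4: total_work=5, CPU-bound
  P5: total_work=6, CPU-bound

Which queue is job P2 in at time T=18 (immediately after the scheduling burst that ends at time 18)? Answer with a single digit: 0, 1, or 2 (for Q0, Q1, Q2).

t=0-3: P1@Q0 runs 3, rem=9, quantum used, demote→Q1. Q0=[P2,P3,P4,P5] Q1=[P1] Q2=[]
t=3-6: P2@Q0 runs 3, rem=3, quantum used, demote→Q1. Q0=[P3,P4,P5] Q1=[P1,P2] Q2=[]
t=6-8: P3@Q0 runs 2, rem=4, I/O yield, promote→Q0. Q0=[P4,P5,P3] Q1=[P1,P2] Q2=[]
t=8-11: P4@Q0 runs 3, rem=2, quantum used, demote→Q1. Q0=[P5,P3] Q1=[P1,P2,P4] Q2=[]
t=11-14: P5@Q0 runs 3, rem=3, quantum used, demote→Q1. Q0=[P3] Q1=[P1,P2,P4,P5] Q2=[]
t=14-16: P3@Q0 runs 2, rem=2, I/O yield, promote→Q0. Q0=[P3] Q1=[P1,P2,P4,P5] Q2=[]
t=16-18: P3@Q0 runs 2, rem=0, completes. Q0=[] Q1=[P1,P2,P4,P5] Q2=[]
t=18-22: P1@Q1 runs 4, rem=5, quantum used, demote→Q2. Q0=[] Q1=[P2,P4,P5] Q2=[P1]
t=22-25: P2@Q1 runs 3, rem=0, completes. Q0=[] Q1=[P4,P5] Q2=[P1]
t=25-27: P4@Q1 runs 2, rem=0, completes. Q0=[] Q1=[P5] Q2=[P1]
t=27-30: P5@Q1 runs 3, rem=0, completes. Q0=[] Q1=[] Q2=[P1]
t=30-35: P1@Q2 runs 5, rem=0, completes. Q0=[] Q1=[] Q2=[]

Answer: 1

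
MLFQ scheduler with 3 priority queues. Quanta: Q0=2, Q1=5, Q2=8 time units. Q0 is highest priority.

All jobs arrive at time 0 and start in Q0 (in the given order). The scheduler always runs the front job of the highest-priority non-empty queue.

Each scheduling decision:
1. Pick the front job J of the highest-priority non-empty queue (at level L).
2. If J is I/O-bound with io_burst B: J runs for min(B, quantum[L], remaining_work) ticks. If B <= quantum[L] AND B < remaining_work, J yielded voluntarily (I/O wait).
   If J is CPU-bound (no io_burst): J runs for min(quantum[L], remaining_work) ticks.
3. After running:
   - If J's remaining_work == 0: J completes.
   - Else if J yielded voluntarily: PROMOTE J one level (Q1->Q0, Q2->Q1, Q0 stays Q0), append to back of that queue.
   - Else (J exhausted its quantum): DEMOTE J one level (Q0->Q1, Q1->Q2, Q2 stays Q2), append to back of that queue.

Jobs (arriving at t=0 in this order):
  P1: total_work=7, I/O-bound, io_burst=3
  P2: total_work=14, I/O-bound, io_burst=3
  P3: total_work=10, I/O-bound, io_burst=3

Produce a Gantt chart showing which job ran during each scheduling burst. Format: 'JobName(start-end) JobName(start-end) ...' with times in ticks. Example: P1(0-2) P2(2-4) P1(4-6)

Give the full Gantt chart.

Answer: P1(0-2) P2(2-4) P3(4-6) P1(6-9) P1(9-11) P2(11-14) P2(14-16) P3(16-19) P3(19-21) P2(21-24) P2(24-26) P3(26-29) P2(29-31)

Derivation:
t=0-2: P1@Q0 runs 2, rem=5, quantum used, demote→Q1. Q0=[P2,P3] Q1=[P1] Q2=[]
t=2-4: P2@Q0 runs 2, rem=12, quantum used, demote→Q1. Q0=[P3] Q1=[P1,P2] Q2=[]
t=4-6: P3@Q0 runs 2, rem=8, quantum used, demote→Q1. Q0=[] Q1=[P1,P2,P3] Q2=[]
t=6-9: P1@Q1 runs 3, rem=2, I/O yield, promote→Q0. Q0=[P1] Q1=[P2,P3] Q2=[]
t=9-11: P1@Q0 runs 2, rem=0, completes. Q0=[] Q1=[P2,P3] Q2=[]
t=11-14: P2@Q1 runs 3, rem=9, I/O yield, promote→Q0. Q0=[P2] Q1=[P3] Q2=[]
t=14-16: P2@Q0 runs 2, rem=7, quantum used, demote→Q1. Q0=[] Q1=[P3,P2] Q2=[]
t=16-19: P3@Q1 runs 3, rem=5, I/O yield, promote→Q0. Q0=[P3] Q1=[P2] Q2=[]
t=19-21: P3@Q0 runs 2, rem=3, quantum used, demote→Q1. Q0=[] Q1=[P2,P3] Q2=[]
t=21-24: P2@Q1 runs 3, rem=4, I/O yield, promote→Q0. Q0=[P2] Q1=[P3] Q2=[]
t=24-26: P2@Q0 runs 2, rem=2, quantum used, demote→Q1. Q0=[] Q1=[P3,P2] Q2=[]
t=26-29: P3@Q1 runs 3, rem=0, completes. Q0=[] Q1=[P2] Q2=[]
t=29-31: P2@Q1 runs 2, rem=0, completes. Q0=[] Q1=[] Q2=[]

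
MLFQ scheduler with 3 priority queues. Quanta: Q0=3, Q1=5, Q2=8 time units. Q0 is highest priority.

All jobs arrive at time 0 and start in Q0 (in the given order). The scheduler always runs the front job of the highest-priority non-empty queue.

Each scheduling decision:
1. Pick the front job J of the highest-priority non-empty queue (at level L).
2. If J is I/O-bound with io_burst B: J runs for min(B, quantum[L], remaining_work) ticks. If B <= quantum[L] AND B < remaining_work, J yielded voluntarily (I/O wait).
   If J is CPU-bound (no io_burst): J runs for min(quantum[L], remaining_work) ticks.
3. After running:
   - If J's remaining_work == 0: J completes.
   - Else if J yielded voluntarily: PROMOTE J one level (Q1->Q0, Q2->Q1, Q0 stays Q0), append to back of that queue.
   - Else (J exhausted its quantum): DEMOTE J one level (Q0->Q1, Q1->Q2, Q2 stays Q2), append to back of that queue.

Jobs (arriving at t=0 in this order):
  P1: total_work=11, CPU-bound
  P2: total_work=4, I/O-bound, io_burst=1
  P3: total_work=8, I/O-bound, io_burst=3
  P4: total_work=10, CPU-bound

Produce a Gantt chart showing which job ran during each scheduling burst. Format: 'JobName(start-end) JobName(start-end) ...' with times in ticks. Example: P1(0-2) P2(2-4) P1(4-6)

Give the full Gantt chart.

t=0-3: P1@Q0 runs 3, rem=8, quantum used, demote→Q1. Q0=[P2,P3,P4] Q1=[P1] Q2=[]
t=3-4: P2@Q0 runs 1, rem=3, I/O yield, promote→Q0. Q0=[P3,P4,P2] Q1=[P1] Q2=[]
t=4-7: P3@Q0 runs 3, rem=5, I/O yield, promote→Q0. Q0=[P4,P2,P3] Q1=[P1] Q2=[]
t=7-10: P4@Q0 runs 3, rem=7, quantum used, demote→Q1. Q0=[P2,P3] Q1=[P1,P4] Q2=[]
t=10-11: P2@Q0 runs 1, rem=2, I/O yield, promote→Q0. Q0=[P3,P2] Q1=[P1,P4] Q2=[]
t=11-14: P3@Q0 runs 3, rem=2, I/O yield, promote→Q0. Q0=[P2,P3] Q1=[P1,P4] Q2=[]
t=14-15: P2@Q0 runs 1, rem=1, I/O yield, promote→Q0. Q0=[P3,P2] Q1=[P1,P4] Q2=[]
t=15-17: P3@Q0 runs 2, rem=0, completes. Q0=[P2] Q1=[P1,P4] Q2=[]
t=17-18: P2@Q0 runs 1, rem=0, completes. Q0=[] Q1=[P1,P4] Q2=[]
t=18-23: P1@Q1 runs 5, rem=3, quantum used, demote→Q2. Q0=[] Q1=[P4] Q2=[P1]
t=23-28: P4@Q1 runs 5, rem=2, quantum used, demote→Q2. Q0=[] Q1=[] Q2=[P1,P4]
t=28-31: P1@Q2 runs 3, rem=0, completes. Q0=[] Q1=[] Q2=[P4]
t=31-33: P4@Q2 runs 2, rem=0, completes. Q0=[] Q1=[] Q2=[]

Answer: P1(0-3) P2(3-4) P3(4-7) P4(7-10) P2(10-11) P3(11-14) P2(14-15) P3(15-17) P2(17-18) P1(18-23) P4(23-28) P1(28-31) P4(31-33)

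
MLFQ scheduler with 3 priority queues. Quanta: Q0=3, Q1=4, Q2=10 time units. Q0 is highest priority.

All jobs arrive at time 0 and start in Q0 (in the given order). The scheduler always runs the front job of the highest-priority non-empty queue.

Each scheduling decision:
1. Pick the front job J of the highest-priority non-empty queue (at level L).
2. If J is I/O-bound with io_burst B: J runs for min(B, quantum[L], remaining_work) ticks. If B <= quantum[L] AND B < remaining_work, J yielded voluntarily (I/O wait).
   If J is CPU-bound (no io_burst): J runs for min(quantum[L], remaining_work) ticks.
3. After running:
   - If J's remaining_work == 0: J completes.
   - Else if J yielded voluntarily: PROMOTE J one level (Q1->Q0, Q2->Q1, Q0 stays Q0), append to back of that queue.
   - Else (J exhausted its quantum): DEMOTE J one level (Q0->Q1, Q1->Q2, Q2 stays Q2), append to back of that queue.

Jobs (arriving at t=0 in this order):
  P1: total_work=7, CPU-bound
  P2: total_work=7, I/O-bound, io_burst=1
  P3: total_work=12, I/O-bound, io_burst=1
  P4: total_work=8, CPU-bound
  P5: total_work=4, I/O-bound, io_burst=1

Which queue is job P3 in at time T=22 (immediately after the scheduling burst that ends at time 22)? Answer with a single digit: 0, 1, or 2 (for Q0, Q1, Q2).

Answer: 0

Derivation:
t=0-3: P1@Q0 runs 3, rem=4, quantum used, demote→Q1. Q0=[P2,P3,P4,P5] Q1=[P1] Q2=[]
t=3-4: P2@Q0 runs 1, rem=6, I/O yield, promote→Q0. Q0=[P3,P4,P5,P2] Q1=[P1] Q2=[]
t=4-5: P3@Q0 runs 1, rem=11, I/O yield, promote→Q0. Q0=[P4,P5,P2,P3] Q1=[P1] Q2=[]
t=5-8: P4@Q0 runs 3, rem=5, quantum used, demote→Q1. Q0=[P5,P2,P3] Q1=[P1,P4] Q2=[]
t=8-9: P5@Q0 runs 1, rem=3, I/O yield, promote→Q0. Q0=[P2,P3,P5] Q1=[P1,P4] Q2=[]
t=9-10: P2@Q0 runs 1, rem=5, I/O yield, promote→Q0. Q0=[P3,P5,P2] Q1=[P1,P4] Q2=[]
t=10-11: P3@Q0 runs 1, rem=10, I/O yield, promote→Q0. Q0=[P5,P2,P3] Q1=[P1,P4] Q2=[]
t=11-12: P5@Q0 runs 1, rem=2, I/O yield, promote→Q0. Q0=[P2,P3,P5] Q1=[P1,P4] Q2=[]
t=12-13: P2@Q0 runs 1, rem=4, I/O yield, promote→Q0. Q0=[P3,P5,P2] Q1=[P1,P4] Q2=[]
t=13-14: P3@Q0 runs 1, rem=9, I/O yield, promote→Q0. Q0=[P5,P2,P3] Q1=[P1,P4] Q2=[]
t=14-15: P5@Q0 runs 1, rem=1, I/O yield, promote→Q0. Q0=[P2,P3,P5] Q1=[P1,P4] Q2=[]
t=15-16: P2@Q0 runs 1, rem=3, I/O yield, promote→Q0. Q0=[P3,P5,P2] Q1=[P1,P4] Q2=[]
t=16-17: P3@Q0 runs 1, rem=8, I/O yield, promote→Q0. Q0=[P5,P2,P3] Q1=[P1,P4] Q2=[]
t=17-18: P5@Q0 runs 1, rem=0, completes. Q0=[P2,P3] Q1=[P1,P4] Q2=[]
t=18-19: P2@Q0 runs 1, rem=2, I/O yield, promote→Q0. Q0=[P3,P2] Q1=[P1,P4] Q2=[]
t=19-20: P3@Q0 runs 1, rem=7, I/O yield, promote→Q0. Q0=[P2,P3] Q1=[P1,P4] Q2=[]
t=20-21: P2@Q0 runs 1, rem=1, I/O yield, promote→Q0. Q0=[P3,P2] Q1=[P1,P4] Q2=[]
t=21-22: P3@Q0 runs 1, rem=6, I/O yield, promote→Q0. Q0=[P2,P3] Q1=[P1,P4] Q2=[]
t=22-23: P2@Q0 runs 1, rem=0, completes. Q0=[P3] Q1=[P1,P4] Q2=[]
t=23-24: P3@Q0 runs 1, rem=5, I/O yield, promote→Q0. Q0=[P3] Q1=[P1,P4] Q2=[]
t=24-25: P3@Q0 runs 1, rem=4, I/O yield, promote→Q0. Q0=[P3] Q1=[P1,P4] Q2=[]
t=25-26: P3@Q0 runs 1, rem=3, I/O yield, promote→Q0. Q0=[P3] Q1=[P1,P4] Q2=[]
t=26-27: P3@Q0 runs 1, rem=2, I/O yield, promote→Q0. Q0=[P3] Q1=[P1,P4] Q2=[]
t=27-28: P3@Q0 runs 1, rem=1, I/O yield, promote→Q0. Q0=[P3] Q1=[P1,P4] Q2=[]
t=28-29: P3@Q0 runs 1, rem=0, completes. Q0=[] Q1=[P1,P4] Q2=[]
t=29-33: P1@Q1 runs 4, rem=0, completes. Q0=[] Q1=[P4] Q2=[]
t=33-37: P4@Q1 runs 4, rem=1, quantum used, demote→Q2. Q0=[] Q1=[] Q2=[P4]
t=37-38: P4@Q2 runs 1, rem=0, completes. Q0=[] Q1=[] Q2=[]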